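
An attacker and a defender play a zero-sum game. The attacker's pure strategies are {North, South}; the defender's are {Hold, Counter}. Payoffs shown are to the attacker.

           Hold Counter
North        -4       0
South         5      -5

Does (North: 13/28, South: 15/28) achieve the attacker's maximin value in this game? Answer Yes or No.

No

Against Hold this mix gives (13/28)·(-4) + (15/28)·5 = 23/28.
Against Counter this mix gives (13/28)·0 + (15/28)·(-5) = -75/28.
The defender will play Counter, holding the attacker to -75/28. Shifting weight toward the row that does better against Counter would raise this floor (the equalizing mix achieves -10/7 against both Counter and Hold), so the proposed strategy is not optimal.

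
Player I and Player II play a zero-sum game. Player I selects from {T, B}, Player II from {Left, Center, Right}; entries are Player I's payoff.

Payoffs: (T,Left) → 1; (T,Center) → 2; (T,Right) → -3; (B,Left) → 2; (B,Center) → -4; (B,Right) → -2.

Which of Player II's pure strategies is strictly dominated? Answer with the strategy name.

Right holds Player I's payoff strictly below Left in every row: -3 < 1, -2 < 2.
So Left is strictly dominated for Player II.

Left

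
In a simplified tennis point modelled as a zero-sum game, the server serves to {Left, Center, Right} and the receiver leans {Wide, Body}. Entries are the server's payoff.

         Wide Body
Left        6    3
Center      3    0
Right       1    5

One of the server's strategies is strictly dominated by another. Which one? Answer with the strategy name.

Center

Left gives a strictly higher payoff than Center against every column: 6 > 3, 3 > 0.
So Center is strictly dominated and the server never plays it.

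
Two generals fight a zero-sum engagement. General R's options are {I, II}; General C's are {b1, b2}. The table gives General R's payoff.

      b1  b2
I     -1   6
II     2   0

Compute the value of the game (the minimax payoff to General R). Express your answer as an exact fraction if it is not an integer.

Row minima: I → -1, II → 0; maximin = 0.
Column maxima: b1 → 2, b2 → 6; minimax = 2.
0 ≠ 2, so there is no saddle point; optimal play is mixed.
Let General R play I with probability p. Expected payoff against b1: (-1)p + 2(1−p) = −3p + 2; against b2: 6p + 0(1−p) = 6p.
Setting these equal: −3p + 2 = 6p ⇒ −9p = -2 ⇒ p = 2/9, and the value is (-3)·(2/9) + 2 = 4/3.
For General C: with q = P(b1), equating I's and II's payoffs gives −7q + 6 = 2q ⇒ q = 2/3.

4/3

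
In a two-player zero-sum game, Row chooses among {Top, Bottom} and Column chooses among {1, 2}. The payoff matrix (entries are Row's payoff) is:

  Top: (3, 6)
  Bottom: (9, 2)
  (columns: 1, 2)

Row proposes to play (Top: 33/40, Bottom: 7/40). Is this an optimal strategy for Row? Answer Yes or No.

Against 1 this mix gives (33/40)·3 + (7/40)·9 = 81/20.
Against 2 this mix gives (33/40)·6 + (7/40)·2 = 53/10.
Column will play 1, holding Row to 81/20. Shifting weight toward the row that does better against 1 would raise this floor (the equalizing mix achieves 24/5 against both 1 and 2), so the proposed strategy is not optimal.

No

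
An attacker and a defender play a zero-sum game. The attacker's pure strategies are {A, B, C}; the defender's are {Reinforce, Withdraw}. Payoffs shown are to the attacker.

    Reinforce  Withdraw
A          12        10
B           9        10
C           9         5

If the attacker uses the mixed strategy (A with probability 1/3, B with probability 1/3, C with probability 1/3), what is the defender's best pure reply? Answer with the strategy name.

Withdraw

If the defender plays Reinforce, the attacker's expected payoff is (1/3)·12 + (1/3)·9 + (1/3)·9 = 10.
If the defender plays Withdraw, the attacker's expected payoff is (1/3)·10 + (1/3)·10 + (1/3)·5 = 25/3.
The defender minimizes the attacker's payoff; the smallest is 25/3, so the best response is Withdraw.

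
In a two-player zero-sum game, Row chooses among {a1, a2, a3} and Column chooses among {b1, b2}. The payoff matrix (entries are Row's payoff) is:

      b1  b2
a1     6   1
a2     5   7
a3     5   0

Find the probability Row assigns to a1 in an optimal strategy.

Row minima: a1 → 1, a2 → 5, a3 → 0; maximin = 5.
Column maxima: b1 → 6, b2 → 7; minimax = 6.
5 ≠ 6, so there is no saddle point; optimal play is mixed.
a3 is strictly dominated by a1, so Row never plays it.
On the remaining 2×2 (a1, a2 vs b1, b2):
Let Row play a1 with probability p. Expected payoff against b1: 6p + 5(1−p) = p + 5; against b2: 1p + 7(1−p) = −6p + 7.
Setting these equal: p + 5 = −6p + 7 ⇒ 7p = 2 ⇒ p = 2/7, and the value is (1)·(2/7) + 5 = 37/7.
For Column: with q = P(b1), equating a1's and a2's payoffs gives 5q + 1 = −2q + 7 ⇒ q = 6/7.

2/7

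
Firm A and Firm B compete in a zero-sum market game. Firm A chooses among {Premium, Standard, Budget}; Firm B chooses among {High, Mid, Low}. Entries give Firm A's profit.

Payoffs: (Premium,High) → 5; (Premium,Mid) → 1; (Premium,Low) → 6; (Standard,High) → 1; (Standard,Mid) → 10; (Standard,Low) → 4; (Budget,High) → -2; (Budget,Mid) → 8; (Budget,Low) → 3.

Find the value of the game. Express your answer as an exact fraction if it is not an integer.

Row minima: Premium → 1, Standard → 1, Budget → -2; maximin = 1.
Column maxima: High → 5, Mid → 10, Low → 6; minimax = 5.
1 ≠ 5, so there is no saddle point; optimal play is mixed.
Budget is strictly dominated by Standard, so Firm A never plays it.
Low is strictly dominated by High (it gives Firm A strictly more in every row), so Firm B never plays it.
On the remaining 2×2 (Premium, Standard vs High, Mid):
Let Firm A play Premium with probability p. Expected payoff against High: 5p + 1(1−p) = 4p + 1; against Mid: 1p + 10(1−p) = −9p + 10.
Setting these equal: 4p + 1 = −9p + 10 ⇒ 13p = 9 ⇒ p = 9/13, and the value is (4)·(9/13) + 1 = 49/13.
For Firm B: with q = P(High), equating Premium's and Standard's payoffs gives 4q + 1 = −9q + 10 ⇒ q = 9/13.

49/13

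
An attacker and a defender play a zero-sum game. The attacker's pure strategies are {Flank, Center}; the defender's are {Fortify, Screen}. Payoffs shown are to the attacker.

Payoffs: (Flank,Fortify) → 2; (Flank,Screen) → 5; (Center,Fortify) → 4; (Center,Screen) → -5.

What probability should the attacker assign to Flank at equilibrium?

3/4

Row minima: Flank → 2, Center → -5; maximin = 2.
Column maxima: Fortify → 4, Screen → 5; minimax = 4.
2 ≠ 4, so there is no saddle point; optimal play is mixed.
Let the attacker play Flank with probability p. Expected payoff against Fortify: 2p + 4(1−p) = −2p + 4; against Screen: 5p + (-5)(1−p) = 10p − 5.
Setting these equal: −2p + 4 = 10p − 5 ⇒ −12p = -9 ⇒ p = 3/4, and the value is (-2)·(3/4) + 4 = 5/2.
For the defender: with q = P(Fortify), equating Flank's and Center's payoffs gives −3q + 5 = 9q − 5 ⇒ q = 5/6.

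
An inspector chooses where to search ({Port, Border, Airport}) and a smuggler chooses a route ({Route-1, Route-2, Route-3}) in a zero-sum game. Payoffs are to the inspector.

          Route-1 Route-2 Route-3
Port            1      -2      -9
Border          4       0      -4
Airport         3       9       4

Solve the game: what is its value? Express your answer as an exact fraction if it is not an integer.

28/9

Row minima: Port → -9, Border → -4, Airport → 3; maximin = 3.
Column maxima: Route-1 → 4, Route-2 → 9, Route-3 → 4; minimax = 4.
3 ≠ 4, so there is no saddle point; optimal play is mixed.
Port is strictly dominated by Border, so the inspector never plays it.
Route-2 is strictly dominated by Route-3 (it gives the inspector strictly more in every row), so the smuggler never plays it.
On the remaining 2×2 (Border, Airport vs Route-1, Route-3):
Let the inspector play Border with probability p. Expected payoff against Route-1: 4p + 3(1−p) = p + 3; against Route-3: (-4)p + 4(1−p) = −8p + 4.
Setting these equal: p + 3 = −8p + 4 ⇒ 9p = 1 ⇒ p = 1/9, and the value is (1)·(1/9) + 3 = 28/9.
For the smuggler: with q = P(Route-1), equating Border's and Airport's payoffs gives 8q − 4 = −q + 4 ⇒ q = 8/9.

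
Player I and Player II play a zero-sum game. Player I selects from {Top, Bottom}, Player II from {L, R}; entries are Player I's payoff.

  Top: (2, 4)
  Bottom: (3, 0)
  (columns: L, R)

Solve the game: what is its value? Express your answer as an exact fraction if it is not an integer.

Row minima: Top → 2, Bottom → 0; maximin = 2.
Column maxima: L → 3, R → 4; minimax = 3.
2 ≠ 3, so there is no saddle point; optimal play is mixed.
Let Player I play Top with probability p. Expected payoff against L: 2p + 3(1−p) = −p + 3; against R: 4p + 0(1−p) = 4p.
Setting these equal: −p + 3 = 4p ⇒ −5p = -3 ⇒ p = 3/5, and the value is (-1)·(3/5) + 3 = 12/5.
For Player II: with q = P(L), equating Top's and Bottom's payoffs gives −2q + 4 = 3q ⇒ q = 4/5.

12/5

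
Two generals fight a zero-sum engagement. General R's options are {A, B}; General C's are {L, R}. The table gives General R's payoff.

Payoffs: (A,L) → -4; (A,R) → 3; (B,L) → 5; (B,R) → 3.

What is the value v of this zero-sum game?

Row minima: A → -4, B → 3; maximin = 3.
Column maxima: L → 5, R → 3; minimax = 3.
Since maximin = minimax = 3, there is a saddle point and the value is 3.

3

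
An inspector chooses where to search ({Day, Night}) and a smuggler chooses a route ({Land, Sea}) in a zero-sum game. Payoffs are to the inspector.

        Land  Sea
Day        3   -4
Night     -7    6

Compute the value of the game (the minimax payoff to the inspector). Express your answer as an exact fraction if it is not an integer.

Row minima: Day → -4, Night → -7; maximin = -4.
Column maxima: Land → 3, Sea → 6; minimax = 3.
-4 ≠ 3, so there is no saddle point; optimal play is mixed.
Let the inspector play Day with probability p. Expected payoff against Land: 3p + (-7)(1−p) = 10p − 7; against Sea: (-4)p + 6(1−p) = −10p + 6.
Setting these equal: 10p − 7 = −10p + 6 ⇒ 20p = 13 ⇒ p = 13/20, and the value is (10)·(13/20) − 7 = -1/2.
For the smuggler: with q = P(Land), equating Day's and Night's payoffs gives 7q − 4 = −13q + 6 ⇒ q = 1/2.

-1/2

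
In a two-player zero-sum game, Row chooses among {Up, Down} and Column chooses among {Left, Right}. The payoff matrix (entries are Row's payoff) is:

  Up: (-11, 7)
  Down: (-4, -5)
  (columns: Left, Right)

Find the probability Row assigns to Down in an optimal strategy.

18/19

Row minima: Up → -11, Down → -5; maximin = -5.
Column maxima: Left → -4, Right → 7; minimax = -4.
-5 ≠ -4, so there is no saddle point; optimal play is mixed.
Let Row play Up with probability p. Expected payoff against Left: (-11)p + (-4)(1−p) = −7p − 4; against Right: 7p + (-5)(1−p) = 12p − 5.
Setting these equal: −7p − 4 = 12p − 5 ⇒ −19p = -1 ⇒ p = 1/19, and the value is (-7)·(1/19) − 4 = -83/19.
For Column: with q = P(Left), equating Up's and Down's payoffs gives −18q + 7 = q − 5 ⇒ q = 12/19.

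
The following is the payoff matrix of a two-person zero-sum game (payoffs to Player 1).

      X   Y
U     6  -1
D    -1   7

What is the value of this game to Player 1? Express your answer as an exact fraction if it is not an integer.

Row minima: U → -1, D → -1; maximin = -1.
Column maxima: X → 6, Y → 7; minimax = 6.
-1 ≠ 6, so there is no saddle point; optimal play is mixed.
Let Player 1 play U with probability p. Expected payoff against X: 6p + (-1)(1−p) = 7p − 1; against Y: (-1)p + 7(1−p) = −8p + 7.
Setting these equal: 7p − 1 = −8p + 7 ⇒ 15p = 8 ⇒ p = 8/15, and the value is (7)·(8/15) − 1 = 41/15.
For Player 2: with q = P(X), equating U's and D's payoffs gives 7q − 1 = −8q + 7 ⇒ q = 8/15.

41/15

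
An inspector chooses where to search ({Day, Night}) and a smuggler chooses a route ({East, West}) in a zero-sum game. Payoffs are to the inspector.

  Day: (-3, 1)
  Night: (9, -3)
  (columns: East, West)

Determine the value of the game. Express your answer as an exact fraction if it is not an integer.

0

Row minima: Day → -3, Night → -3; maximin = -3.
Column maxima: East → 9, West → 1; minimax = 1.
-3 ≠ 1, so there is no saddle point; optimal play is mixed.
Let the inspector play Day with probability p. Expected payoff against East: (-3)p + 9(1−p) = −12p + 9; against West: 1p + (-3)(1−p) = 4p − 3.
Setting these equal: −12p + 9 = 4p − 3 ⇒ −16p = -12 ⇒ p = 3/4, and the value is (-12)·(3/4) + 9 = 0.
For the smuggler: with q = P(East), equating Day's and Night's payoffs gives −4q + 1 = 12q − 3 ⇒ q = 1/4.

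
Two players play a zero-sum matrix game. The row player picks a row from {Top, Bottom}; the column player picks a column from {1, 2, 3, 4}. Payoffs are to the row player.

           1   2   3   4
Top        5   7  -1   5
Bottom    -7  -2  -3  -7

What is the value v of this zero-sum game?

Row minima: Top → -1, Bottom → -7; maximin = -1.
Column maxima: 1 → 5, 2 → 7, 3 → -1, 4 → 5; minimax = -1.
Since maximin = minimax = -1, there is a saddle point and the value is -1.

-1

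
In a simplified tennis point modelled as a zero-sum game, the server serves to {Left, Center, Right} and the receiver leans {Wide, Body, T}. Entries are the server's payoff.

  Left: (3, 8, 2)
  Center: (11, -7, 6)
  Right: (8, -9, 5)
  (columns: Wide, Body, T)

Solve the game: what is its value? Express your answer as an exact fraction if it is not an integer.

62/19

Row minima: Left → 2, Center → -7, Right → -9; maximin = 2.
Column maxima: Wide → 11, Body → 8, T → 6; minimax = 6.
2 ≠ 6, so there is no saddle point; optimal play is mixed.
Right is strictly dominated by Center, so the server never plays it.
Wide is strictly dominated by T (it gives the server strictly more in every row), so the receiver never plays it.
On the remaining 2×2 (Left, Center vs Body, T):
Let the server play Left with probability p. Expected payoff against Body: 8p + (-7)(1−p) = 15p − 7; against T: 2p + 6(1−p) = −4p + 6.
Setting these equal: 15p − 7 = −4p + 6 ⇒ 19p = 13 ⇒ p = 13/19, and the value is (15)·(13/19) − 7 = 62/19.
For the receiver: with q = P(Body), equating Left's and Center's payoffs gives 6q + 2 = −13q + 6 ⇒ q = 4/19.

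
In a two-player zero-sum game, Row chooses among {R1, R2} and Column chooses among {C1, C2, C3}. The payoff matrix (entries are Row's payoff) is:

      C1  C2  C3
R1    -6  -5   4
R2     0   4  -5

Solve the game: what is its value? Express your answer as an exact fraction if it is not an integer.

-2

Row minima: R1 → -6, R2 → -5; maximin = -5.
Column maxima: C1 → 0, C2 → 4, C3 → 4; minimax = 0.
-5 ≠ 0, so there is no saddle point; optimal play is mixed.
C2 is strictly dominated by C1 (it gives Row strictly more in every row), so Column never plays it.
On the remaining 2×2 (R1, R2 vs C1, C3):
Let Row play R1 with probability p. Expected payoff against C1: (-6)p + 0(1−p) = −6p; against C3: 4p + (-5)(1−p) = 9p − 5.
Setting these equal: −6p = 9p − 5 ⇒ −15p = -5 ⇒ p = 1/3, and the value is (-6)·(1/3) = -2.
For Column: with q = P(C1), equating R1's and R2's payoffs gives −10q + 4 = 5q − 5 ⇒ q = 3/5.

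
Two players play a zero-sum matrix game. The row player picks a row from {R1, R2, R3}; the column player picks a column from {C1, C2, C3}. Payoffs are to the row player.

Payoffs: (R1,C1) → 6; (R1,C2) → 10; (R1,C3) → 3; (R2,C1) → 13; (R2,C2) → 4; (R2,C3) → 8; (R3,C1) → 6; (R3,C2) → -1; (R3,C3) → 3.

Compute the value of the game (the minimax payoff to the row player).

68/11

Row minima: R1 → 3, R2 → 4, R3 → -1; maximin = 4.
Column maxima: C1 → 13, C2 → 10, C3 → 8; minimax = 8.
4 ≠ 8, so there is no saddle point; optimal play is mixed.
R3 is strictly dominated by R2, so the row player never plays it.
C1 is strictly dominated by C3 (it gives the row player strictly more in every row), so the column player never plays it.
On the remaining 2×2 (R1, R2 vs C2, C3):
Let the row player play R1 with probability p. Expected payoff against C2: 10p + 4(1−p) = 6p + 4; against C3: 3p + 8(1−p) = −5p + 8.
Setting these equal: 6p + 4 = −5p + 8 ⇒ 11p = 4 ⇒ p = 4/11, and the value is (6)·(4/11) + 4 = 68/11.
For the column player: with q = P(C2), equating R1's and R2's payoffs gives 7q + 3 = −4q + 8 ⇒ q = 5/11.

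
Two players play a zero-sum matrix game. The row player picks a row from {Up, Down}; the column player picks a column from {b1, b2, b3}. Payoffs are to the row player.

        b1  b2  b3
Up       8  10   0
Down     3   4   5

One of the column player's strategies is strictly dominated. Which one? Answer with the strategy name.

b1 holds the row player's payoff strictly below b2 in every row: 8 < 10, 3 < 4.
So b2 is strictly dominated for the column player.

b2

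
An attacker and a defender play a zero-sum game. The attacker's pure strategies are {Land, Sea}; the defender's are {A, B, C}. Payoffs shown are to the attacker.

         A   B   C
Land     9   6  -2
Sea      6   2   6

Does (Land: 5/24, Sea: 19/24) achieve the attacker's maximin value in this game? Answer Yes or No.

No

Against A this mix gives (5/24)·9 + (19/24)·6 = 53/8.
Against B this mix gives (5/24)·6 + (19/24)·2 = 17/6.
Against C this mix gives (5/24)·(-2) + (19/24)·6 = 13/3.
The defender will play B, holding the attacker to 17/6. Shifting weight toward the row that does better against B would raise this floor (the equalizing mix achieves 10/3 against both B and C), so the proposed strategy is not optimal.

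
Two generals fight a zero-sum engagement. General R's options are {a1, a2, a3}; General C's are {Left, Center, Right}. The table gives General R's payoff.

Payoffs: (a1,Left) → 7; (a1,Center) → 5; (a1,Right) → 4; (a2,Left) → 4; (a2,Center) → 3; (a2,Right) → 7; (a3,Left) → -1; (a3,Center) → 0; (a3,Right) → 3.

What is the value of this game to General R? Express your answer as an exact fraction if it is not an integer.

23/5

Row minima: a1 → 4, a2 → 3, a3 → -1; maximin = 4.
Column maxima: Left → 7, Center → 5, Right → 7; minimax = 5.
4 ≠ 5, so there is no saddle point; optimal play is mixed.
a3 is strictly dominated by a1, so General R never plays it.
With a3 eliminated, Left is strictly dominated by Center (it gives General R strictly more in every remaining row), so General C never plays it.
On the remaining 2×2 (a1, a2 vs Center, Right):
Let General R play a1 with probability p. Expected payoff against Center: 5p + 3(1−p) = 2p + 3; against Right: 4p + 7(1−p) = −3p + 7.
Setting these equal: 2p + 3 = −3p + 7 ⇒ 5p = 4 ⇒ p = 4/5, and the value is (2)·(4/5) + 3 = 23/5.
For General C: with q = P(Center), equating a1's and a2's payoffs gives q + 4 = −4q + 7 ⇒ q = 3/5.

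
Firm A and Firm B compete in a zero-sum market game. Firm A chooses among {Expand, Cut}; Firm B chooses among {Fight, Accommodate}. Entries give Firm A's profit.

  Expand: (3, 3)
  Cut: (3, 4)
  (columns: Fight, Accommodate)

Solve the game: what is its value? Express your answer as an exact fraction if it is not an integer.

3

Row minima: Expand → 3, Cut → 3; maximin = 3.
Column maxima: Fight → 3, Accommodate → 4; minimax = 3.
Since maximin = minimax = 3, there is a saddle point and the value is 3.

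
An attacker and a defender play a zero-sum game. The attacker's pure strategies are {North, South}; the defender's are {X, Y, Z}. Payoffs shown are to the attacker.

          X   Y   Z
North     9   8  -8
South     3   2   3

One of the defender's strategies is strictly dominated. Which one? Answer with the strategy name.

Y holds the attacker's payoff strictly below X in every row: 8 < 9, 2 < 3.
So X is strictly dominated for the defender.

X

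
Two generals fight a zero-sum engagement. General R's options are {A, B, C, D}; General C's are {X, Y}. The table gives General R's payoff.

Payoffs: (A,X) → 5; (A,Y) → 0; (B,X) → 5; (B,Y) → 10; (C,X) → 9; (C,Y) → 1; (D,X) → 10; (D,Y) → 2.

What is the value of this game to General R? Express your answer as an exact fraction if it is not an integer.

90/13

Row minima: A → 0, B → 5, C → 1, D → 2; maximin = 5.
Column maxima: X → 10, Y → 10; minimax = 10.
5 ≠ 10, so there is no saddle point; optimal play is mixed.
A is strictly dominated by C, so General R never plays it.
C is strictly dominated by D, so General R never plays it.
On the remaining 2×2 (B, D vs X, Y):
Let General R play B with probability p. Expected payoff against X: 5p + 10(1−p) = −5p + 10; against Y: 10p + 2(1−p) = 8p + 2.
Setting these equal: −5p + 10 = 8p + 2 ⇒ −13p = -8 ⇒ p = 8/13, and the value is (-5)·(8/13) + 10 = 90/13.
For General C: with q = P(X), equating B's and D's payoffs gives −5q + 10 = 8q + 2 ⇒ q = 8/13.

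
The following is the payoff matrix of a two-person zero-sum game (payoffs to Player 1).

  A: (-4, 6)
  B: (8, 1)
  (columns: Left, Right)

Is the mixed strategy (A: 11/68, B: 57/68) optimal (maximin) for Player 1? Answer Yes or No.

Against Left this mix gives (11/68)·(-4) + (57/68)·8 = 103/17.
Against Right this mix gives (11/68)·6 + (57/68)·1 = 123/68.
Player 2 will play Right, holding Player 1 to 123/68. Shifting weight toward the row that does better against Right would raise this floor (the equalizing mix achieves 52/17 against both Right and Left), so the proposed strategy is not optimal.

No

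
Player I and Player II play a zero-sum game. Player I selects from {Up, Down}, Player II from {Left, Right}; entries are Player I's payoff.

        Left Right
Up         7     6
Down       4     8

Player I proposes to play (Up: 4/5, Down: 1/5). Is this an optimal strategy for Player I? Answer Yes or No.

Yes

Against Left this mix gives (4/5)·7 + (1/5)·4 = 32/5.
Against Right this mix gives (4/5)·6 + (1/5)·8 = 32/5.
All of Player II's active replies (Left, Right) yield 32/5, and no column does worse for Player I. The mix makes Player II indifferent and guarantees 32/5, so it is optimal.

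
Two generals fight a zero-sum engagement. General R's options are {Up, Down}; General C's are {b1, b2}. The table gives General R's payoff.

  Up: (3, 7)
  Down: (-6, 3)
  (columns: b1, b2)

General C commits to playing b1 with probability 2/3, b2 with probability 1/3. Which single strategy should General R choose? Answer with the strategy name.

Up

Expected payoff of Up: (2/3)·3 + (1/3)·7 = 13/3.
Expected payoff of Down: (2/3)·(-6) + (1/3)·3 = -3.
The largest is 13/3, so General R's best response is Up.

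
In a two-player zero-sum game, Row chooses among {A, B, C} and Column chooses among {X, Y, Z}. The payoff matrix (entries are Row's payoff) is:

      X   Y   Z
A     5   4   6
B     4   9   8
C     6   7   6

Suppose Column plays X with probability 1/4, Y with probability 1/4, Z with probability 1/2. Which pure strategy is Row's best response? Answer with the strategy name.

Expected payoff of A: (1/4)·5 + (1/4)·4 + (1/2)·6 = 21/4.
Expected payoff of B: (1/4)·4 + (1/4)·9 + (1/2)·8 = 29/4.
Expected payoff of C: (1/4)·6 + (1/4)·7 + (1/2)·6 = 25/4.
The largest is 29/4, so Row's best response is B.

B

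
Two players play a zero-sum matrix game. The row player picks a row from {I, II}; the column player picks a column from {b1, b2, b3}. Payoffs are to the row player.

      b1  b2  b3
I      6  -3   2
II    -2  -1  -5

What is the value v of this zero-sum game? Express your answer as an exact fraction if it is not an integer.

-17/9

Row minima: I → -3, II → -5; maximin = -3.
Column maxima: b1 → 6, b2 → -1, b3 → 2; minimax = -1.
-3 ≠ -1, so there is no saddle point; optimal play is mixed.
b1 is strictly dominated by b3 (it gives the row player strictly more in every row), so the column player never plays it.
On the remaining 2×2 (I, II vs b2, b3):
Let the row player play I with probability p. Expected payoff against b2: (-3)p + (-1)(1−p) = −2p − 1; against b3: 2p + (-5)(1−p) = 7p − 5.
Setting these equal: −2p − 1 = 7p − 5 ⇒ −9p = -4 ⇒ p = 4/9, and the value is (-2)·(4/9) − 1 = -17/9.
For the column player: with q = P(b2), equating I's and II's payoffs gives −5q + 2 = 4q − 5 ⇒ q = 7/9.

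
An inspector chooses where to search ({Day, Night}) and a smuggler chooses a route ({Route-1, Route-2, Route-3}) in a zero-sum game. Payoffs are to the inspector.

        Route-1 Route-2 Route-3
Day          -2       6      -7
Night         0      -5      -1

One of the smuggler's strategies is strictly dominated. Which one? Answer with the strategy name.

Route-1

Route-3 holds the inspector's payoff strictly below Route-1 in every row: -7 < -2, -1 < 0.
So Route-1 is strictly dominated for the smuggler.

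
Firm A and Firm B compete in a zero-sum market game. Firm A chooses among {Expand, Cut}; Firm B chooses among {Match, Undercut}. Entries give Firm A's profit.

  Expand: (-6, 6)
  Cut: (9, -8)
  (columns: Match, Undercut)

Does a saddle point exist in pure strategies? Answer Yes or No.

No

Row minima: Expand → -6, Cut → -8; maximin = -6.
Column maxima: Match → 9, Undercut → 6; minimax = 6.
-6 ≠ 6, so no pure-strategy equilibrium exists.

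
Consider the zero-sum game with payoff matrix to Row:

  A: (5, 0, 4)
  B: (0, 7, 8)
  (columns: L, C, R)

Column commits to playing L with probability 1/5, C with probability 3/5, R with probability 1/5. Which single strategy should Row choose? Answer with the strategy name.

B

Expected payoff of A: (1/5)·5 + (3/5)·0 + (1/5)·4 = 9/5.
Expected payoff of B: (1/5)·0 + (3/5)·7 + (1/5)·8 = 29/5.
The largest is 29/5, so Row's best response is B.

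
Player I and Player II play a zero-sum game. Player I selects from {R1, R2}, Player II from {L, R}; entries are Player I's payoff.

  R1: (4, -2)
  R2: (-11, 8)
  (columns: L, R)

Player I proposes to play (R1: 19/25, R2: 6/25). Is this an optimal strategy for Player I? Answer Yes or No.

Yes

Against L this mix gives (19/25)·4 + (6/25)·(-11) = 2/5.
Against R this mix gives (19/25)·(-2) + (6/25)·8 = 2/5.
All of Player II's active replies (L, R) yield 2/5, and no column does worse for Player I. The mix makes Player II indifferent and guarantees 2/5, so it is optimal.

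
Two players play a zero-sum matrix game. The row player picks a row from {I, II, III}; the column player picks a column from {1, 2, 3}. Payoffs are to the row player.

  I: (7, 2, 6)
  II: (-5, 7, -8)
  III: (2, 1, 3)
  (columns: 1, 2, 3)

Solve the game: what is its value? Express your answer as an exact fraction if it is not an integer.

58/19

Row minima: I → 2, II → -8, III → 1; maximin = 2.
Column maxima: 1 → 7, 2 → 7, 3 → 6; minimax = 6.
2 ≠ 6, so there is no saddle point; optimal play is mixed.
III is strictly dominated by I, so the row player never plays it.
With III eliminated, 1 is strictly dominated by 3 (it gives the row player strictly more in every remaining row), so the column player never plays it.
On the remaining 2×2 (I, II vs 2, 3):
Let the row player play I with probability p. Expected payoff against 2: 2p + 7(1−p) = −5p + 7; against 3: 6p + (-8)(1−p) = 14p − 8.
Setting these equal: −5p + 7 = 14p − 8 ⇒ −19p = -15 ⇒ p = 15/19, and the value is (-5)·(15/19) + 7 = 58/19.
For the column player: with q = P(2), equating I's and II's payoffs gives −4q + 6 = 15q − 8 ⇒ q = 14/19.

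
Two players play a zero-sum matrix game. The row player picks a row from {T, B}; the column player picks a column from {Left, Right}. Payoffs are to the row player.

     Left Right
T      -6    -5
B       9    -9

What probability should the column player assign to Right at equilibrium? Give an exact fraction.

Row minima: T → -6, B → -9; maximin = -6.
Column maxima: Left → 9, Right → -5; minimax = -5.
-6 ≠ -5, so there is no saddle point; optimal play is mixed.
Let the row player play T with probability p. Expected payoff against Left: (-6)p + 9(1−p) = −15p + 9; against Right: (-5)p + (-9)(1−p) = 4p − 9.
Setting these equal: −15p + 9 = 4p − 9 ⇒ −19p = -18 ⇒ p = 18/19, and the value is (-15)·(18/19) + 9 = -99/19.
For the column player: with q = P(Left), equating T's and B's payoffs gives −q − 5 = 18q − 9 ⇒ q = 4/19.

15/19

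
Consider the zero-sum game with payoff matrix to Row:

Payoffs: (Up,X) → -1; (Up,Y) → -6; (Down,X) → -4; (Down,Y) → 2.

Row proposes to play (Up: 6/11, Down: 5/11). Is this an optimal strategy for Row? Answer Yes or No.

Against X this mix gives (6/11)·(-1) + (5/11)·(-4) = -26/11.
Against Y this mix gives (6/11)·(-6) + (5/11)·2 = -26/11.
All of Column's active replies (X, Y) yield -26/11, and no column does worse for Row. The mix makes Column indifferent and guarantees -26/11, so it is optimal.

Yes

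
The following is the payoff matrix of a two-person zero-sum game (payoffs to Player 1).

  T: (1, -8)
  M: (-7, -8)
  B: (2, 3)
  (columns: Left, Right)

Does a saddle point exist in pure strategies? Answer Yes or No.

Row minima: T → -8, M → -8, B → 2; maximin = 2.
Column maxima: Left → 2, Right → 3; minimax = 2.
maximin = minimax = 2, so a saddle point exists.

Yes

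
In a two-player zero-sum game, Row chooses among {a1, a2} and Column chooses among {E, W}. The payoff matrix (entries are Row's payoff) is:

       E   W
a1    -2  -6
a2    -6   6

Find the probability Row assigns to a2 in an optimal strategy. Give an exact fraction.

1/4

Row minima: a1 → -6, a2 → -6; maximin = -6.
Column maxima: E → -2, W → 6; minimax = -2.
-6 ≠ -2, so there is no saddle point; optimal play is mixed.
Let Row play a1 with probability p. Expected payoff against E: (-2)p + (-6)(1−p) = 4p − 6; against W: (-6)p + 6(1−p) = −12p + 6.
Setting these equal: 4p − 6 = −12p + 6 ⇒ 16p = 12 ⇒ p = 3/4, and the value is (4)·(3/4) − 6 = -3.
For Column: with q = P(E), equating a1's and a2's payoffs gives 4q − 6 = −12q + 6 ⇒ q = 3/4.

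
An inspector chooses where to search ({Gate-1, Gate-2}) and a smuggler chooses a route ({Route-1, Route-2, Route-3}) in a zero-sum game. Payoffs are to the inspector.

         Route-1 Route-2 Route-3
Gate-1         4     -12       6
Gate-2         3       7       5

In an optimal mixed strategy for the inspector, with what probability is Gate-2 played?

4/5

Row minima: Gate-1 → -12, Gate-2 → 3; maximin = 3.
Column maxima: Route-1 → 4, Route-2 → 7, Route-3 → 6; minimax = 4.
3 ≠ 4, so there is no saddle point; optimal play is mixed.
Route-3 is strictly dominated by Route-1 (it gives the inspector strictly more in every row), so the smuggler never plays it.
On the remaining 2×2 (Gate-1, Gate-2 vs Route-1, Route-2):
Let the inspector play Gate-1 with probability p. Expected payoff against Route-1: 4p + 3(1−p) = p + 3; against Route-2: (-12)p + 7(1−p) = −19p + 7.
Setting these equal: p + 3 = −19p + 7 ⇒ 20p = 4 ⇒ p = 1/5, and the value is (1)·(1/5) + 3 = 16/5.
For the smuggler: with q = P(Route-1), equating Gate-1's and Gate-2's payoffs gives 16q − 12 = −4q + 7 ⇒ q = 19/20.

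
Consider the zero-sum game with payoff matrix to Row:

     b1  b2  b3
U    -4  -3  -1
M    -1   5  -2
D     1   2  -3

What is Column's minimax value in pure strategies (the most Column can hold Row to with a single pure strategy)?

-1

Column maxima: b1 → 1, b2 → 5, b3 → -1.
The smallest of these is -1.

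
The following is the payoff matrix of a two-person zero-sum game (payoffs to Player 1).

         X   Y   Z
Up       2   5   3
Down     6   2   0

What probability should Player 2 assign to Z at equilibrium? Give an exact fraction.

Row minima: Up → 2, Down → 0; maximin = 2.
Column maxima: X → 6, Y → 5, Z → 3; minimax = 3.
2 ≠ 3, so there is no saddle point; optimal play is mixed.
Y is strictly dominated by Z (it gives Player 1 strictly more in every row), so Player 2 never plays it.
On the remaining 2×2 (Up, Down vs X, Z):
Let Player 1 play Up with probability p. Expected payoff against X: 2p + 6(1−p) = −4p + 6; against Z: 3p + 0(1−p) = 3p.
Setting these equal: −4p + 6 = 3p ⇒ −7p = -6 ⇒ p = 6/7, and the value is (-4)·(6/7) + 6 = 18/7.
For Player 2: with q = P(X), equating Up's and Down's payoffs gives −q + 3 = 6q ⇒ q = 3/7.

4/7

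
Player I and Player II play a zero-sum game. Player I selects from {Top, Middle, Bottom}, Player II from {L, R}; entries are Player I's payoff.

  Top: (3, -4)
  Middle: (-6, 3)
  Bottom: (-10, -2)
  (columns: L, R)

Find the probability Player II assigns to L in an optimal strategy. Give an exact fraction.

7/16

Row minima: Top → -4, Middle → -6, Bottom → -10; maximin = -4.
Column maxima: L → 3, R → 3; minimax = 3.
-4 ≠ 3, so there is no saddle point; optimal play is mixed.
Bottom is strictly dominated by Middle, so Player I never plays it.
On the remaining 2×2 (Top, Middle vs L, R):
Let Player I play Top with probability p. Expected payoff against L: 3p + (-6)(1−p) = 9p − 6; against R: (-4)p + 3(1−p) = −7p + 3.
Setting these equal: 9p − 6 = −7p + 3 ⇒ 16p = 9 ⇒ p = 9/16, and the value is (9)·(9/16) − 6 = -15/16.
For Player II: with q = P(L), equating Top's and Middle's payoffs gives 7q − 4 = −9q + 3 ⇒ q = 7/16.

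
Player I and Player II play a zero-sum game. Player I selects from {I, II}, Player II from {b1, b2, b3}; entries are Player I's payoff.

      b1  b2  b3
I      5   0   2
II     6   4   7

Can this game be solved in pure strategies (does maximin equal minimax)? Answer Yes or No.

Yes

Row minima: I → 0, II → 4; maximin = 4.
Column maxima: b1 → 6, b2 → 4, b3 → 7; minimax = 4.
maximin = minimax = 4, so a saddle point exists.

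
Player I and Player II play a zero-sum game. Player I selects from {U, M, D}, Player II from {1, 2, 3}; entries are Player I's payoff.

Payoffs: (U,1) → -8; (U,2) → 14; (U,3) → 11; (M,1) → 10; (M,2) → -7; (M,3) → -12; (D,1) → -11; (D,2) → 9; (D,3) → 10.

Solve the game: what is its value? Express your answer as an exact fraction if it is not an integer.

Row minima: U → -8, M → -12, D → -11; maximin = -8.
Column maxima: 1 → 10, 2 → 14, 3 → 11; minimax = 10.
-8 ≠ 10, so there is no saddle point; optimal play is mixed.
D is strictly dominated by U, so Player I never plays it.
With D eliminated, 2 is strictly dominated by 3 (it gives Player I strictly more in every remaining row), so Player II never plays it.
On the remaining 2×2 (U, M vs 1, 3):
Let Player I play U with probability p. Expected payoff against 1: (-8)p + 10(1−p) = −18p + 10; against 3: 11p + (-12)(1−p) = 23p − 12.
Setting these equal: −18p + 10 = 23p − 12 ⇒ −41p = -22 ⇒ p = 22/41, and the value is (-18)·(22/41) + 10 = 14/41.
For Player II: with q = P(1), equating U's and M's payoffs gives −19q + 11 = 22q − 12 ⇒ q = 23/41.

14/41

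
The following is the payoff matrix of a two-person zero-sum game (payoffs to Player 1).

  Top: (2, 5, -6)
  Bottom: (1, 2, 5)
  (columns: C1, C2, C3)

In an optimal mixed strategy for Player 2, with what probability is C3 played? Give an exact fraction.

1/12

Row minima: Top → -6, Bottom → 1; maximin = 1.
Column maxima: C1 → 2, C2 → 5, C3 → 5; minimax = 2.
1 ≠ 2, so there is no saddle point; optimal play is mixed.
C2 is strictly dominated by C1 (it gives Player 1 strictly more in every row), so Player 2 never plays it.
On the remaining 2×2 (Top, Bottom vs C1, C3):
Let Player 1 play Top with probability p. Expected payoff against C1: 2p + 1(1−p) = p + 1; against C3: (-6)p + 5(1−p) = −11p + 5.
Setting these equal: p + 1 = −11p + 5 ⇒ 12p = 4 ⇒ p = 1/3, and the value is (1)·(1/3) + 1 = 4/3.
For Player 2: with q = P(C1), equating Top's and Bottom's payoffs gives 8q − 6 = −4q + 5 ⇒ q = 11/12.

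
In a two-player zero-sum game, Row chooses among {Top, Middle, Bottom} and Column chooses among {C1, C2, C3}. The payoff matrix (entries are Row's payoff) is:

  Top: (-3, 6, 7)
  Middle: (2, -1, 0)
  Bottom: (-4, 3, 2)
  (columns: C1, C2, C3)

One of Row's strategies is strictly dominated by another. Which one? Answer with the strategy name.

Top gives a strictly higher payoff than Bottom against every column: -3 > -4, 6 > 3, 7 > 2.
So Bottom is strictly dominated and Row never plays it.

Bottom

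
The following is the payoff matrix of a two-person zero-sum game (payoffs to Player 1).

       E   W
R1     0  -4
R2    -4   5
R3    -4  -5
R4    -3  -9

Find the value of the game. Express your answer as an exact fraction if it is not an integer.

Row minima: R1 → -4, R2 → -4, R3 → -5, R4 → -9; maximin = -4.
Column maxima: E → 0, W → 5; minimax = 0.
-4 ≠ 0, so there is no saddle point; optimal play is mixed.
R3 is strictly dominated by R1, so Player 1 never plays it.
R4 is strictly dominated by R1, so Player 1 never plays it.
On the remaining 2×2 (R1, R2 vs E, W):
Let Player 1 play R1 with probability p. Expected payoff against E: 0p + (-4)(1−p) = 4p − 4; against W: (-4)p + 5(1−p) = −9p + 5.
Setting these equal: 4p − 4 = −9p + 5 ⇒ 13p = 9 ⇒ p = 9/13, and the value is (4)·(9/13) − 4 = -16/13.
For Player 2: with q = P(E), equating R1's and R2's payoffs gives 4q − 4 = −9q + 5 ⇒ q = 9/13.

-16/13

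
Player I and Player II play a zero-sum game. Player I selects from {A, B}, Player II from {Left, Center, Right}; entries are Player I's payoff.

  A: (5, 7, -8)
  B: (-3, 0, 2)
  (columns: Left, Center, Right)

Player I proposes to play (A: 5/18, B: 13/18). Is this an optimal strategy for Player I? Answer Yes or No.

Against Left this mix gives (5/18)·5 + (13/18)·(-3) = -7/9.
Against Center this mix gives (5/18)·7 + (13/18)·0 = 35/18.
Against Right this mix gives (5/18)·(-8) + (13/18)·2 = -7/9.
All of Player II's active replies (Left, Right) yield -7/9, and no column does worse for Player I. The mix makes Player II indifferent and guarantees -7/9, so it is optimal.

Yes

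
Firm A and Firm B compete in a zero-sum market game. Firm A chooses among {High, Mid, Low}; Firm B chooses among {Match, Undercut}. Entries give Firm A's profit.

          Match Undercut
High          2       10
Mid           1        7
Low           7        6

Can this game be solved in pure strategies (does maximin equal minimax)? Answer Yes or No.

Row minima: High → 2, Mid → 1, Low → 6; maximin = 6.
Column maxima: Match → 7, Undercut → 10; minimax = 7.
6 ≠ 7, so no pure-strategy equilibrium exists.

No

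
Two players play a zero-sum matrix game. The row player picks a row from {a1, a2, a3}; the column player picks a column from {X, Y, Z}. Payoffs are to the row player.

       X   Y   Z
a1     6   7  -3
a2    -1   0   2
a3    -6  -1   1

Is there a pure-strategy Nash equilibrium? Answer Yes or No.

No

Row minima: a1 → -3, a2 → -1, a3 → -6; maximin = -1.
Column maxima: X → 6, Y → 7, Z → 2; minimax = 2.
-1 ≠ 2, so no pure-strategy equilibrium exists.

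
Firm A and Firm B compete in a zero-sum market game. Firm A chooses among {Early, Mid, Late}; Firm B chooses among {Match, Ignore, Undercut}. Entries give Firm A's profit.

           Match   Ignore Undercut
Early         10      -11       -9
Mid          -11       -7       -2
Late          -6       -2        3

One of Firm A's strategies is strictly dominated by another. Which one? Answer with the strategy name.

Late gives a strictly higher payoff than Mid against every column: -6 > -11, -2 > -7, 3 > -2.
So Mid is strictly dominated and Firm A never plays it.

Mid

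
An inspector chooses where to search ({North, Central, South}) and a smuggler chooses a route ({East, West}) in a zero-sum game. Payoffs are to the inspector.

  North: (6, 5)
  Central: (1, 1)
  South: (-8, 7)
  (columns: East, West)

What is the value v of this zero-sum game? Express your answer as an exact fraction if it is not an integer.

Row minima: North → 5, Central → 1, South → -8; maximin = 5.
Column maxima: East → 6, West → 7; minimax = 6.
5 ≠ 6, so there is no saddle point; optimal play is mixed.
Central is strictly dominated by North, so the inspector never plays it.
On the remaining 2×2 (North, South vs East, West):
Let the inspector play North with probability p. Expected payoff against East: 6p + (-8)(1−p) = 14p − 8; against West: 5p + 7(1−p) = −2p + 7.
Setting these equal: 14p − 8 = −2p + 7 ⇒ 16p = 15 ⇒ p = 15/16, and the value is (14)·(15/16) − 8 = 41/8.
For the smuggler: with q = P(East), equating North's and South's payoffs gives q + 5 = −15q + 7 ⇒ q = 1/8.

41/8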